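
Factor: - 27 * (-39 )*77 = 3^4*7^1*11^1*13^1 = 81081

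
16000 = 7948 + 8052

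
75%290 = 75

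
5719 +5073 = 10792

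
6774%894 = 516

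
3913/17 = 230 + 3/17 = 230.18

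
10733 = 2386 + 8347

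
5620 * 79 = 443980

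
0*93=0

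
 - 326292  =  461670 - 787962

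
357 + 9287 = 9644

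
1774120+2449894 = 4224014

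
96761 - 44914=51847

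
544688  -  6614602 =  - 6069914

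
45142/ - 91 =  - 497+85/91 = - 496.07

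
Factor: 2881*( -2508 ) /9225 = -2^2*3^ ( - 1)*5^( - 2)*11^1 * 19^1*41^( - 1)*43^1*67^1 = - 2408516/3075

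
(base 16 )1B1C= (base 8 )15434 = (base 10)6940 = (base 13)320b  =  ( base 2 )1101100011100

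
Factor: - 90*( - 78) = 7020 = 2^2*3^3*5^1*13^1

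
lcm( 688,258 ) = 2064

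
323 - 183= 140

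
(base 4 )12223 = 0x1AB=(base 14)227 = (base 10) 427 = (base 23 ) ID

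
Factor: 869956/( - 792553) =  - 2^2* 217489^1*792553^ (-1) 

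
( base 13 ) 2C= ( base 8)46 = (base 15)28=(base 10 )38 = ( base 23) 1F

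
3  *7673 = 23019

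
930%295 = 45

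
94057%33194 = 27669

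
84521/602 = 140 + 241/602 = 140.40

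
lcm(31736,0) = 0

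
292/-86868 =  - 73/21717= - 0.00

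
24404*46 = 1122584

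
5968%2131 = 1706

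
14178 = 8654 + 5524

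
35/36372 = 5/5196 = 0.00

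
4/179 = 4/179   =  0.02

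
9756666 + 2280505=12037171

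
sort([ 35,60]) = [35, 60]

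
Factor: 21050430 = 2^1*3^1*5^1*701681^1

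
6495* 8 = 51960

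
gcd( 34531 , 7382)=1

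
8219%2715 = 74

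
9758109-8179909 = 1578200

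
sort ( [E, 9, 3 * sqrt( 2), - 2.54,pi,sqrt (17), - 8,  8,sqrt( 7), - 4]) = [ - 8,-4, - 2.54, sqrt(7) , E,pi, sqrt( 17),3*sqrt(2),8,9]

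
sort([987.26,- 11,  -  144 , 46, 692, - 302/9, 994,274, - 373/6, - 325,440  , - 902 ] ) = [-902,- 325 , - 144 , - 373/6, - 302/9, - 11,46, 274, 440, 692, 987.26,994 ] 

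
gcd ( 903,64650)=3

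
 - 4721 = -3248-1473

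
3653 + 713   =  4366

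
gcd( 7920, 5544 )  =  792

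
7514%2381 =371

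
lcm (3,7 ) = 21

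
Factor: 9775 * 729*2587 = 18434897325 = 3^6*5^2 * 13^1*17^1*23^1*199^1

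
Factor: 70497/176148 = 2^( - 2)*233^( - 1) * 373^1 = 373/932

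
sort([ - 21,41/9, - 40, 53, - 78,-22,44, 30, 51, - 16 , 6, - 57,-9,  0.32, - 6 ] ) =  [  -  78, - 57, - 40, - 22,  -  21,-16, - 9, - 6, 0.32, 41/9,6 , 30,44,51,53 ] 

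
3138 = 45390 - 42252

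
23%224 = 23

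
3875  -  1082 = 2793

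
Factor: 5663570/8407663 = 2^1*5^1*677^( - 1)*1129^(  -  1)*51487^1 = 514870/764333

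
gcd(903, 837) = 3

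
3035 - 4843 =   -  1808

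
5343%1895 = 1553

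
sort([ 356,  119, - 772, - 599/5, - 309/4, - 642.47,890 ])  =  [ - 772, - 642.47, - 599/5, - 309/4,  119,356, 890 ] 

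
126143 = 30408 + 95735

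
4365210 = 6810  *641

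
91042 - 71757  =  19285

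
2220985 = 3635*611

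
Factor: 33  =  3^1*11^1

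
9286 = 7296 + 1990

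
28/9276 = 7/2319 = 0.00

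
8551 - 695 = 7856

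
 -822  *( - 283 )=232626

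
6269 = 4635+1634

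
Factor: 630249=3^1*19^1*11057^1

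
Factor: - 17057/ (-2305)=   5^( - 1 )*37^1 = 37/5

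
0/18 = 0 = 0.00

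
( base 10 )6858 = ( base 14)26DC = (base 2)1101011001010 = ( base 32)6MA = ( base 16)1ACA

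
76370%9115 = 3450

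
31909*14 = 446726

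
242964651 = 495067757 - 252103106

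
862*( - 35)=-30170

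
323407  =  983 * 329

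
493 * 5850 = 2884050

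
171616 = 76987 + 94629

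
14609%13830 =779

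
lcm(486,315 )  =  17010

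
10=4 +6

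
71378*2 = 142756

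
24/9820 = 6/2455   =  0.00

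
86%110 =86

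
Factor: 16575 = 3^1* 5^2*13^1 * 17^1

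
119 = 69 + 50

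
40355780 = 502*80390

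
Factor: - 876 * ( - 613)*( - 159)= - 2^2*3^2*53^1*73^1*613^1 = - 85381092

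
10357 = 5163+5194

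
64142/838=76+227/419= 76.54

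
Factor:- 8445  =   - 3^1*5^1*563^1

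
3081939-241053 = 2840886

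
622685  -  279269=343416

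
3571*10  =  35710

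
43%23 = 20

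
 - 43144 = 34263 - 77407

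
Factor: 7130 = 2^1* 5^1*23^1*31^1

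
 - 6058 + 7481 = 1423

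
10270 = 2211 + 8059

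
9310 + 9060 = 18370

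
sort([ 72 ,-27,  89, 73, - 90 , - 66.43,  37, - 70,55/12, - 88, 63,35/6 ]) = [ - 90, - 88, - 70, - 66.43, - 27 , 55/12,35/6,37, 63,72, 73, 89]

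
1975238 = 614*3217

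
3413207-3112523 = 300684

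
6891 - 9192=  - 2301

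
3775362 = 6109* 618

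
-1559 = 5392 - 6951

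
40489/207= 40489/207 = 195.60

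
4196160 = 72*58280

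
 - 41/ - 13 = 3 + 2/13 = 3.15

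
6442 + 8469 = 14911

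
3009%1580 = 1429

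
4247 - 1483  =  2764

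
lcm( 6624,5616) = 258336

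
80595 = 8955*9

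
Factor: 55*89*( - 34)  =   -2^1 *5^1*11^1*17^1*89^1 =- 166430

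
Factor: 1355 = 5^1*271^1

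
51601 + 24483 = 76084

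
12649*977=12358073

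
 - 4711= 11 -4722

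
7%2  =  1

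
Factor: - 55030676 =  - 2^2*683^1*20143^1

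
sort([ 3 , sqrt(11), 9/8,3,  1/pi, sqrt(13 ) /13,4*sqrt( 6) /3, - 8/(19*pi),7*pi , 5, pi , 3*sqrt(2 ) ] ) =[ -8/( 19*pi ), sqrt (13 ) /13 , 1/pi,9/8 , 3 , 3, pi,4*sqrt(6)/3, sqrt(11 ) , 3 * sqrt( 2 ), 5,  7*pi]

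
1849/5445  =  1849/5445=0.34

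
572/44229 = 572/44229 = 0.01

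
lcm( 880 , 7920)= 7920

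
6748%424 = 388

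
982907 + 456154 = 1439061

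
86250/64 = 43125/32 = 1347.66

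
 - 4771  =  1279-6050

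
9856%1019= 685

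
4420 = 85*52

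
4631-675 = 3956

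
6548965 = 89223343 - 82674378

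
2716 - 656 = 2060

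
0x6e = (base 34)38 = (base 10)110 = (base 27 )42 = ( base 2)1101110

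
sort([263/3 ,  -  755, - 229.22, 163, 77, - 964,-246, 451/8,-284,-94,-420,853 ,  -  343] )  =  [ - 964, - 755,-420, - 343,-284, - 246, - 229.22,-94,451/8, 77, 263/3,163, 853 ] 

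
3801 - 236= 3565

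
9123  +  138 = 9261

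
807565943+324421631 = 1131987574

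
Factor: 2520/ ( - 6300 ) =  - 2^1*5^(-1) = - 2/5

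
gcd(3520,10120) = 440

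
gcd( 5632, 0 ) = 5632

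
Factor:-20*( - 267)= 2^2*3^1 * 5^1 * 89^1 = 5340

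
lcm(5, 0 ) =0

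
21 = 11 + 10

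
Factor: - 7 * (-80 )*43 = 24080 = 2^4 * 5^1 * 7^1  *  43^1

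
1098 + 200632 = 201730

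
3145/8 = 393 + 1/8 = 393.12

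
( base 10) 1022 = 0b1111111110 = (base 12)712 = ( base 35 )T7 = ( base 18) 32E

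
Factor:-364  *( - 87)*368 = 2^6*3^1*7^1*13^1*23^1*29^1 =11653824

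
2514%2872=2514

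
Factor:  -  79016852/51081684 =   -  19754213/12770421 = - 3^( - 1)*53^1 * 67^1  *5563^1 * 4256807^(-1)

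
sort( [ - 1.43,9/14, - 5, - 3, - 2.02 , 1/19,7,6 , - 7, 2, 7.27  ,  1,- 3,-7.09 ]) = [ - 7.09, - 7, - 5, - 3 , - 3, - 2.02, - 1.43,1/19,9/14,1,2,6,  7,7.27]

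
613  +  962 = 1575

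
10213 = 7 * 1459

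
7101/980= 7 + 241/980 = 7.25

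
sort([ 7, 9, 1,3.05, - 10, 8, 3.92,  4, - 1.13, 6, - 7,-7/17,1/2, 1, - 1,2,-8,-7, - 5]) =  [-10, - 8, - 7,-7, - 5, -1.13, - 1,- 7/17, 1/2, 1, 1, 2, 3.05, 3.92, 4, 6,  7, 8 , 9]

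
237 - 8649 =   -  8412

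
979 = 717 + 262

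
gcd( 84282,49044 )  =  6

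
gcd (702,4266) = 54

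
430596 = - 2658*(-162) 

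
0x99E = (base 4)212132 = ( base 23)4F1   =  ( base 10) 2462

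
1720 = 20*86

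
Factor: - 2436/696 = -7/2 = -2^( -1)*7^1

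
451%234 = 217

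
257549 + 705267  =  962816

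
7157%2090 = 887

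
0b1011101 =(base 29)36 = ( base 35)2n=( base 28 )39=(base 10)93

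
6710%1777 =1379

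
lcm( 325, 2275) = 2275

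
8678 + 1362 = 10040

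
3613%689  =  168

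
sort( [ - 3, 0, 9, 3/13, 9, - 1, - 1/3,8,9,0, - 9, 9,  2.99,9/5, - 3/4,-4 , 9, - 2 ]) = [ - 9, - 4, - 3, - 2 ,-1,- 3/4, - 1/3, 0 , 0, 3/13, 9/5,2.99,  8, 9, 9, 9,9, 9] 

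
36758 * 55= 2021690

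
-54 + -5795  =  -5849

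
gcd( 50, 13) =1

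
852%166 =22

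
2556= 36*71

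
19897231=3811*5221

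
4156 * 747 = 3104532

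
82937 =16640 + 66297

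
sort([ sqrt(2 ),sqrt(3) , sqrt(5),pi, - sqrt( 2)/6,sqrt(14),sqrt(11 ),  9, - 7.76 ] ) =[ - 7.76, - sqrt ( 2)/6,  sqrt( 2),sqrt( 3 ),sqrt( 5), pi, sqrt( 11),sqrt(14),9]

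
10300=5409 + 4891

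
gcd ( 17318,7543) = 1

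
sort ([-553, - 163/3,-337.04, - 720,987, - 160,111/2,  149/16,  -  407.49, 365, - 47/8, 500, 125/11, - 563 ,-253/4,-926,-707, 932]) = [- 926, - 720, - 707,-563, - 553, - 407.49,- 337.04, - 160,-253/4, - 163/3, - 47/8, 149/16,125/11, 111/2, 365,500, 932,987]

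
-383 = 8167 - 8550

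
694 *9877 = 6854638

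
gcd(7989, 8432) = 1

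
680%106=44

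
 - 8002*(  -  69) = 552138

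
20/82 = 10/41 = 0.24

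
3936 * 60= 236160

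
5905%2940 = 25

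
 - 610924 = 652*( - 937)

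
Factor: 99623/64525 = 5^( - 2)*29^( - 1 ) * 89^(-1 )*99623^1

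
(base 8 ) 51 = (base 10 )41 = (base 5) 131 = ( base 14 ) 2D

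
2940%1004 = 932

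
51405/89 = 51405/89 = 577.58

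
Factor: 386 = 2^1*193^1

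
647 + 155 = 802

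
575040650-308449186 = 266591464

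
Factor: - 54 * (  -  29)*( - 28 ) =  - 2^3*3^3*7^1 * 29^1= - 43848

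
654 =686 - 32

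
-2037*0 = 0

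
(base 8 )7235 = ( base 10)3741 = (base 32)3kt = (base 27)53F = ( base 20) 971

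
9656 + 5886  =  15542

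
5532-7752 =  - 2220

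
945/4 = 236 + 1/4= 236.25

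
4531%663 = 553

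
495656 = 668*742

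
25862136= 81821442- 55959306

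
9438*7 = 66066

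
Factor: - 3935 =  - 5^1*787^1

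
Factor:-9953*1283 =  - 37^1* 269^1 * 1283^1 = - 12769699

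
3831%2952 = 879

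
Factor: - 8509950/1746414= - 3^( -1)*5^2 * 18911^1*32341^(-1)  =  - 472775/97023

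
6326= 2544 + 3782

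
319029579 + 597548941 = 916578520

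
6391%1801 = 988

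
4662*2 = 9324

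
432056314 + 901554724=1333611038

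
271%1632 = 271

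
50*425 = 21250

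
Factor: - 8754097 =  - 11^1*795827^1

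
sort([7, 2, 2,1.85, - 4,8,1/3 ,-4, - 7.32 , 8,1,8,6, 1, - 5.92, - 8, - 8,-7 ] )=[ - 8, - 8, - 7.32, -7,  -  5.92, - 4,-4, 1/3, 1,1, 1.85,  2, 2,6,  7, 8,8,8 ]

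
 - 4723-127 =  -  4850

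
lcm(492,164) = 492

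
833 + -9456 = - 8623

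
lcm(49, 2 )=98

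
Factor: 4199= 13^1*17^1*19^1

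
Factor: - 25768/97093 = - 2^3*151^( - 1)*643^(- 1 ) * 3221^1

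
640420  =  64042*10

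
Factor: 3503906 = 2^1*7^1*250279^1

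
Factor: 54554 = 2^1 * 27277^1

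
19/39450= 19/39450 = 0.00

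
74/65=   1 + 9/65 = 1.14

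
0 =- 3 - - 3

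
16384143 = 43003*381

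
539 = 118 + 421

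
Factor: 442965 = 3^1*5^1 * 29531^1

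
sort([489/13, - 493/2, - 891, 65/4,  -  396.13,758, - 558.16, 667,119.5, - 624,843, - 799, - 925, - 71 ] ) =[-925, - 891, - 799, - 624, - 558.16, - 396.13, - 493/2 ,-71,65/4 , 489/13,119.5, 667,758,843] 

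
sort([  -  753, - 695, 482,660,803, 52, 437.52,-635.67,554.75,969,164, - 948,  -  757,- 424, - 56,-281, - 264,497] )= [ - 948,-757, - 753, - 695, - 635.67, - 424, - 281, - 264, - 56,52, 164,437.52,482, 497,554.75,660, 803,969 ]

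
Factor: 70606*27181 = 1919141686= 2^1*7^1*11^1 *43^1*353^1*821^1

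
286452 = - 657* ( - 436)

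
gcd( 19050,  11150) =50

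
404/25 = 404/25= 16.16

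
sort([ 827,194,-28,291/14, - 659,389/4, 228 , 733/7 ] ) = [-659, - 28, 291/14,389/4,733/7,194, 228, 827]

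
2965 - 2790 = 175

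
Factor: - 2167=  - 11^1*197^1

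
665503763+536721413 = 1202225176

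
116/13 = 8 + 12/13 = 8.92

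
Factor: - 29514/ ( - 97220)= 2^( - 1)*3^1*5^( - 1)*4861^( - 1)*4919^1 = 14757/48610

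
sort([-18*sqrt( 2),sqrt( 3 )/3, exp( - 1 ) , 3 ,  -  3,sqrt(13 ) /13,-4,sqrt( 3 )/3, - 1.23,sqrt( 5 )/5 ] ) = [ - 18*sqrt( 2 ), - 4, - 3,-1.23, sqrt( 13) /13,exp( -1), sqrt(5)/5, sqrt( 3 )/3,sqrt(3) /3, 3] 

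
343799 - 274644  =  69155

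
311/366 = 311/366 = 0.85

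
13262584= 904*14671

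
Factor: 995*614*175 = 2^1*5^3*7^1 * 199^1  *307^1 = 106912750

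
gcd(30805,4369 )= 1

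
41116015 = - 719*( - 57185)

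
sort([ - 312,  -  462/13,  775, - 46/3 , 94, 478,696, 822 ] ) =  [ - 312,  -  462/13, - 46/3, 94,  478,696, 775,822]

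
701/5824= 701/5824 = 0.12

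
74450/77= 966 + 68/77 = 966.88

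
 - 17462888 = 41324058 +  - 58786946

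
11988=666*18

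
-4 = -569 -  - 565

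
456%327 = 129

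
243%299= 243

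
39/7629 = 13/2543=0.01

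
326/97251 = 326/97251=0.00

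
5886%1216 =1022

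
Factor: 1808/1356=2^2*3^ ( - 1 ) = 4/3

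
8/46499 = 8/46499 = 0.00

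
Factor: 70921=70921^1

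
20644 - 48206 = -27562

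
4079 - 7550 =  - 3471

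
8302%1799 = 1106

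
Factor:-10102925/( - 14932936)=2^( - 3)*5^2*7^1*17^ ( - 1 )*19^( - 1)*5779^ ( - 1 )*57731^1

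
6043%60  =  43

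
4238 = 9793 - 5555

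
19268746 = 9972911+9295835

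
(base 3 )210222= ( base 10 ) 593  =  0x251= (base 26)ml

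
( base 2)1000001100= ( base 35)ey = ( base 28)IK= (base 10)524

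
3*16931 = 50793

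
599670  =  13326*45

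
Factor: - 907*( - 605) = 548735 = 5^1*11^2 * 907^1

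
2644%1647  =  997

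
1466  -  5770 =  -4304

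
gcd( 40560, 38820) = 60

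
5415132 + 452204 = 5867336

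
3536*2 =7072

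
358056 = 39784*9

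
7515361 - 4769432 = 2745929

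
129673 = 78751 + 50922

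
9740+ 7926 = 17666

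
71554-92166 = -20612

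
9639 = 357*27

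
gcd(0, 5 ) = 5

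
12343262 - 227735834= - 215392572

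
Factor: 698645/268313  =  5^1 * 157^(  -  1)*1709^( - 1 )*139729^1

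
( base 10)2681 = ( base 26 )3P3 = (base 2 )101001111001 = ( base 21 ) 61E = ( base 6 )20225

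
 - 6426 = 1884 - 8310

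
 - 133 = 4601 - 4734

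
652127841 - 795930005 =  - 143802164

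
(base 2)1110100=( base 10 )116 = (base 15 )7b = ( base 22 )56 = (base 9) 138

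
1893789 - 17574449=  - 15680660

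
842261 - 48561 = 793700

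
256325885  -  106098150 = 150227735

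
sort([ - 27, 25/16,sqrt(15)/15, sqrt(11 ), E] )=[ - 27, sqrt (15)/15, 25/16 , E, sqrt ( 11) ] 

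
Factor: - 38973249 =-3^2*7^1*71^1*8713^1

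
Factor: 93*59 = 3^1*31^1 * 59^1 = 5487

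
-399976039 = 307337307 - 707313346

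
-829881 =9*( - 92209)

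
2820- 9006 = -6186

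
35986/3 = 35986/3= 11995.33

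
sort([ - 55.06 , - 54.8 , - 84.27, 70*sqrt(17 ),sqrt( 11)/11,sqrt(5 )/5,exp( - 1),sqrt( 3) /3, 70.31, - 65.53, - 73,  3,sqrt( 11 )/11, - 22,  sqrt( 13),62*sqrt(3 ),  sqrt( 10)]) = [ - 84.27, - 73, - 65.53, - 55.06, - 54.8, - 22,sqrt( 11)/11,  sqrt(11 ) /11, exp( - 1 ), sqrt(5)/5, sqrt(3)/3, 3,sqrt(10 ), sqrt(13 ),70.31,  62*sqrt(3),70*sqrt( 17 )]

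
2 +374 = 376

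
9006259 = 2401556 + 6604703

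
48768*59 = 2877312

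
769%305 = 159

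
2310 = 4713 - 2403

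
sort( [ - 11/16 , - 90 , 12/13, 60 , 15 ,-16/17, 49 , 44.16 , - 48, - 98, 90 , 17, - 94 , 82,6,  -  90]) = [ - 98,-94, - 90, - 90, - 48, - 16/17, - 11/16, 12/13,6, 15, 17, 44.16,49 , 60, 82, 90]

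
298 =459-161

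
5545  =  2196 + 3349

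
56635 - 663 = 55972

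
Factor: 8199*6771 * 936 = 51962441544 = 2^3*3^5*13^1*37^1*61^1*911^1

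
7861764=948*8293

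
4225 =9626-5401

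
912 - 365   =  547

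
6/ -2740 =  - 3/1370 = - 0.00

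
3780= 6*630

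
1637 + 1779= 3416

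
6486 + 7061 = 13547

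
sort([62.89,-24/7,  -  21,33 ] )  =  [-21,-24/7,33,62.89]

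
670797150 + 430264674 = 1101061824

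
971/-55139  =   - 971/55139 = -0.02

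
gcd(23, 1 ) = 1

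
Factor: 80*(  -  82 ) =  - 2^5*5^1*41^1 = -  6560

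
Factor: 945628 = 2^2*236407^1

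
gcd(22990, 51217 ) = 1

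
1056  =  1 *1056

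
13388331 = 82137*163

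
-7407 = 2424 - 9831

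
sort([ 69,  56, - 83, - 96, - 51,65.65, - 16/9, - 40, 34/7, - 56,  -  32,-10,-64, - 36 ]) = [-96,  -  83,-64, - 56,- 51, - 40, - 36,-32, - 10 , - 16/9,34/7,56,65.65,69]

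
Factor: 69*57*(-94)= - 2^1*3^2*19^1 * 23^1*47^1 = -369702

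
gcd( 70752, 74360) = 88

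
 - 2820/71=  -  2820/71=- 39.72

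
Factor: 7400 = 2^3*5^2* 37^1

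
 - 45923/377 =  - 45923/377 = - 121.81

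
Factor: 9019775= 5^2 * 17^1*19^1*1117^1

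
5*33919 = 169595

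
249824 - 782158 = - 532334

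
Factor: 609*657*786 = 314488818  =  2^1* 3^4*7^1 * 29^1*73^1*131^1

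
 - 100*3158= -315800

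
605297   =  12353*49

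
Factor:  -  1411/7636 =-17/92 =-2^(-2)*17^1*23^ ( - 1 )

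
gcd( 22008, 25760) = 56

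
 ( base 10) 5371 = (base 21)C3G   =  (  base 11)4043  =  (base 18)ga7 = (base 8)12373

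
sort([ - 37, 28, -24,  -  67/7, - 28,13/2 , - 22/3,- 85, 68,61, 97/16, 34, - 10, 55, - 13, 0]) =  [-85, - 37, - 28, - 24,  -  13, - 10, - 67/7, - 22/3,  0, 97/16, 13/2,  28, 34, 55,  61, 68]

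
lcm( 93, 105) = 3255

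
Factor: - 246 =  - 2^1*3^1 * 41^1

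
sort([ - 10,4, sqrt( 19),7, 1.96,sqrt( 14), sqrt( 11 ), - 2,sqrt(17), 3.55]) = [  -  10, - 2,1.96, sqrt(11 ),3.55, sqrt(14),4,  sqrt(17) , sqrt( 19 ), 7 ] 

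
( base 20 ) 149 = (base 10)489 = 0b111101001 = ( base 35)dy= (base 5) 3424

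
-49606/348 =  - 24803/174 = -142.55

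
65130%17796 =11742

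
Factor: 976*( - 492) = - 2^6 * 3^1*41^1*61^1 = - 480192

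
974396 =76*12821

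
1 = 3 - 2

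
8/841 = 8/841=0.01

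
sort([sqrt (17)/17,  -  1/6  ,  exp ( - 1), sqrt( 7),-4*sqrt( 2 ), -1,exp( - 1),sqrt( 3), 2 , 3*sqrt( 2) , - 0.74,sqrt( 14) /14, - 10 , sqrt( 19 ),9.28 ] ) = [ - 10, - 4*sqrt( 2),- 1, - 0.74,- 1/6, sqrt( 17 ) /17,sqrt (14) /14,exp(-1),exp( - 1 ),sqrt( 3 ),2,sqrt (7) , 3*sqrt( 2) , sqrt( 19), 9.28 ]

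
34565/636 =54 +221/636 =54.35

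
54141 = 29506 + 24635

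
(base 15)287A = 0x21D9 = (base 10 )8665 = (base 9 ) 12787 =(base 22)hjj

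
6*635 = 3810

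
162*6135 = 993870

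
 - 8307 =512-8819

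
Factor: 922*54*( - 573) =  - 2^2*3^4*191^1*461^1 = - 28528524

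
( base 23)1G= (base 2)100111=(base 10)39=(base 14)2B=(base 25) 1e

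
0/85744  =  0 = 0.00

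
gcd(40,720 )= 40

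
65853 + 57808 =123661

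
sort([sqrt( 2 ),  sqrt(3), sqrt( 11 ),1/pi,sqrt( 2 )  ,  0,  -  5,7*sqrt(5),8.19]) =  [ - 5,0 , 1/pi,sqrt(  2), sqrt( 2),  sqrt ( 3), sqrt(11) , 8.19,7*sqrt( 5)]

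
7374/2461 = 7374/2461 = 3.00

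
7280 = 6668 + 612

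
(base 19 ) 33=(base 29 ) 22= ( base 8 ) 74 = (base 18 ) 36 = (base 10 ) 60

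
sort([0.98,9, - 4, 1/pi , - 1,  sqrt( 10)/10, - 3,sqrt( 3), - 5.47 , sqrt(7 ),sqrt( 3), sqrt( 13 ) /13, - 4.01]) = [ - 5.47, - 4.01, - 4,-3, - 1,sqrt( 13 ) /13, sqrt( 10) /10,1/pi, 0.98, sqrt( 3), sqrt( 3),sqrt(7 ), 9]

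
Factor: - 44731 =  - 41^1*1091^1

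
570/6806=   285/3403 = 0.08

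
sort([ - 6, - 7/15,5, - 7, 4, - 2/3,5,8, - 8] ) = [ - 8, - 7, - 6, - 2/3, - 7/15,4,5,5,8 ]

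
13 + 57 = 70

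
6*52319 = 313914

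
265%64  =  9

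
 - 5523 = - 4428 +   -  1095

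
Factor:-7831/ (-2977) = 13^( - 1)*41^1*191^1 * 229^( - 1) 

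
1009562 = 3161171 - 2151609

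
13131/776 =16 + 715/776=16.92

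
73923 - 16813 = 57110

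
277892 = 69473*4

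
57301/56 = 1023 + 13/56 = 1023.23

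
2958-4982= - 2024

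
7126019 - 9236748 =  - 2110729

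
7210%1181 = 124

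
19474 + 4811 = 24285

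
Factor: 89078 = 2^1*11^1*4049^1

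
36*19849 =714564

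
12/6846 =2/1141 = 0.00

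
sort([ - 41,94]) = [ -41,94]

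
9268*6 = 55608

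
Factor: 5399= 5399^1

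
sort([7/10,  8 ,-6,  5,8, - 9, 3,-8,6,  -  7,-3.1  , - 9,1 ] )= [- 9, - 9, - 8, - 7, - 6, - 3.1,7/10 , 1, 3,5,6,8, 8] 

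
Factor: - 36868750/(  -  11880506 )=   5^5*11^(-3 )*17^1*347^1* 4463^( - 1)  =  18434375/5940253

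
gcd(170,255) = 85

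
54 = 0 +54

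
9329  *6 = 55974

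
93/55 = 1 + 38/55=1.69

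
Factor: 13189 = 11^2*109^1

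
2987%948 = 143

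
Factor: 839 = 839^1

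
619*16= 9904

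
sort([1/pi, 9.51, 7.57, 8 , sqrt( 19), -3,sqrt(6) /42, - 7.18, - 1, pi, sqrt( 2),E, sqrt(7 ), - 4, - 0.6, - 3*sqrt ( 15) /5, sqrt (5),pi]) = [ - 7.18, - 4, - 3,- 3*sqrt ( 15)/5, - 1, - 0.6, sqrt(6 )/42,  1/pi, sqrt( 2),sqrt( 5), sqrt(7 ), E, pi, pi,sqrt(19 ), 7.57, 8,  9.51]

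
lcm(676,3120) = 40560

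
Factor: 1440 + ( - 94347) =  - 92907 =- 3^4 * 31^1*37^1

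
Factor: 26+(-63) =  - 37^1= - 37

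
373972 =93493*4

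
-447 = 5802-6249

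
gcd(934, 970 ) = 2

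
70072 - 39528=30544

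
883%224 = 211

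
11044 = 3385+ 7659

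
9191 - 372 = 8819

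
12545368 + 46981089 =59526457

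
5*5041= 25205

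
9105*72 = 655560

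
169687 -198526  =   - 28839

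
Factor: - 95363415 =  - 3^2 * 5^1 * 7^1 * 131^1*2311^1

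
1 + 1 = 2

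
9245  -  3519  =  5726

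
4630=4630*1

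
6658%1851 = 1105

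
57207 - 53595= 3612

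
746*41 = 30586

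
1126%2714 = 1126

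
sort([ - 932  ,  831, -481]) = [ - 932,-481,831] 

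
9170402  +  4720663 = 13891065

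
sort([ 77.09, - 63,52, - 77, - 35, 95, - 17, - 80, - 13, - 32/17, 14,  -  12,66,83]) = [ - 80, - 77, - 63, - 35, - 17, - 13, - 12, - 32/17,14, 52,66, 77.09, 83, 95 ]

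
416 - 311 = 105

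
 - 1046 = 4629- 5675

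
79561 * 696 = 55374456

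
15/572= 15/572 = 0.03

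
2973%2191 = 782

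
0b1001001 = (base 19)3G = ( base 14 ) 53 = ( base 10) 73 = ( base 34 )25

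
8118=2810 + 5308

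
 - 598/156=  - 4 + 1/6 =- 3.83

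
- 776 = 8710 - 9486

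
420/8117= 420/8117= 0.05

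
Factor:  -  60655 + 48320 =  - 5^1 * 2467^1 = - 12335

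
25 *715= 17875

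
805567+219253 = 1024820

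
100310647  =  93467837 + 6842810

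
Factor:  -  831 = -3^1*277^1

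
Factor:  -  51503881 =-11^1 * 13^1*360167^1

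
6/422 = 3/211 = 0.01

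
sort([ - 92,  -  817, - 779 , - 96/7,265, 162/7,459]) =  [ - 817, -779,- 92, - 96/7, 162/7,265,  459]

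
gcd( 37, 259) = 37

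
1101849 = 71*15519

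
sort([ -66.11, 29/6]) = [ - 66.11,29/6 ]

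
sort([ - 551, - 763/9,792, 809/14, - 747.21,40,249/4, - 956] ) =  [ - 956, - 747.21, - 551, - 763/9, 40,809/14, 249/4, 792 ]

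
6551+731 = 7282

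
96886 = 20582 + 76304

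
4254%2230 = 2024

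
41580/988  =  42 + 21/247 = 42.09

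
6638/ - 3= -6638/3  =  - 2212.67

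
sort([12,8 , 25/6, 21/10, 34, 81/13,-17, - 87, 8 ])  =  [ - 87, - 17, 21/10, 25/6, 81/13, 8, 8, 12, 34 ] 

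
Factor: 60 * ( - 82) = -4920 = - 2^3 * 3^1* 5^1 * 41^1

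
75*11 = 825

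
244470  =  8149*30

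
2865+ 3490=6355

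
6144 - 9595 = -3451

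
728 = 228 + 500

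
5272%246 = 106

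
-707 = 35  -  742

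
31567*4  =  126268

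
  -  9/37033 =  - 9/37033   =  - 0.00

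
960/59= 16 + 16/59=16.27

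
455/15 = 91/3 = 30.33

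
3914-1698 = 2216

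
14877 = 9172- - 5705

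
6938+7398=14336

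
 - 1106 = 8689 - 9795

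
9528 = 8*1191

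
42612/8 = 5326 + 1/2 = 5326.50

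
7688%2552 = 32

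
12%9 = 3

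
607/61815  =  607/61815 = 0.01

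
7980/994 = 8 + 2/71 = 8.03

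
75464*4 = 301856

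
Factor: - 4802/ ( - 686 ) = 7^1 = 7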